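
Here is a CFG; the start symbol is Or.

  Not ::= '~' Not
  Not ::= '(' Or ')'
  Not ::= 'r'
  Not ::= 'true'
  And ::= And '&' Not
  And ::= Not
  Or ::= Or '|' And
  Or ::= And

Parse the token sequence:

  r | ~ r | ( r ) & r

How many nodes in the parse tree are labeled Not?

[Or [Or [Or [And [Not r]]] | [And [Not ~ [Not r]]]] | [And [And [Not ( [Or [And [Not r]]] )]] & [Not r]]]

6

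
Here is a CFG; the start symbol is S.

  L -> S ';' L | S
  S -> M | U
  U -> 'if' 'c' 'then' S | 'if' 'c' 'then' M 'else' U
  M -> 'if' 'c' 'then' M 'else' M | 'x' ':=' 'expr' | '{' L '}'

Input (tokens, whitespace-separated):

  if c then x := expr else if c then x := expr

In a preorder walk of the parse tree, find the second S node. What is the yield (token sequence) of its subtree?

x := expr

[S [U if c then [M x := expr] else [U if c then [S [M x := expr]]]]]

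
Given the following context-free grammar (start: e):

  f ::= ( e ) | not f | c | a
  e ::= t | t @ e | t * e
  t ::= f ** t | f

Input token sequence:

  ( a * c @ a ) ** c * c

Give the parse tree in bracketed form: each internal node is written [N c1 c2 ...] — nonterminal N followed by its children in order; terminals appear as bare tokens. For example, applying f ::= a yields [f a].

e
t * e
f ** t * e
( e ) ** t * e
( t * e ) ** t * e
( f * e ) ** t * e
( a * e ) ** t * e
( a * t @ e ) ** t * e
( a * f @ e ) ** t * e
( a * c @ e ) ** t * e
( a * c @ t ) ** t * e
( a * c @ f ) ** t * e
( a * c @ a ) ** t * e
( a * c @ a ) ** f * e
( a * c @ a ) ** c * e
( a * c @ a ) ** c * t
( a * c @ a ) ** c * f
( a * c @ a ) ** c * c

[e [t [f ( [e [t [f a]] * [e [t [f c]] @ [e [t [f a]]]]] )] ** [t [f c]]] * [e [t [f c]]]]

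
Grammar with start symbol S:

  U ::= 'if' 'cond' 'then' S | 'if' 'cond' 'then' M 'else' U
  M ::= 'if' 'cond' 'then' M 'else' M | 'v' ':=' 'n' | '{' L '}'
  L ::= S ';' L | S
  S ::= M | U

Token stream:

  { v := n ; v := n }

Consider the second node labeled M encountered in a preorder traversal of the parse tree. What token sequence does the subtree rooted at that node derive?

v := n

[S [M { [L [S [M v := n]] ; [L [S [M v := n]]]] }]]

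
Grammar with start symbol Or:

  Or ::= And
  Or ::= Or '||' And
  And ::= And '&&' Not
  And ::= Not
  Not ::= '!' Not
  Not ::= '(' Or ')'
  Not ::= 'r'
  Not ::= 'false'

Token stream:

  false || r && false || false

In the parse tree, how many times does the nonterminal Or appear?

3

[Or [Or [Or [And [Not false]]] || [And [And [Not r]] && [Not false]]] || [And [Not false]]]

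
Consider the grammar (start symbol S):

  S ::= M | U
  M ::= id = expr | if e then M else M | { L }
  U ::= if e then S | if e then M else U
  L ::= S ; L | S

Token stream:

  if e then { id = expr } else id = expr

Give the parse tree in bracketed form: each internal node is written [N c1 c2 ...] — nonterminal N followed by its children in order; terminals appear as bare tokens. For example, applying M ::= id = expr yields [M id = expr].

S
M
if e then M else M
if e then { L } else M
if e then { S } else M
if e then { M } else M
if e then { id = expr } else M
if e then { id = expr } else id = expr

[S [M if e then [M { [L [S [M id = expr]]] }] else [M id = expr]]]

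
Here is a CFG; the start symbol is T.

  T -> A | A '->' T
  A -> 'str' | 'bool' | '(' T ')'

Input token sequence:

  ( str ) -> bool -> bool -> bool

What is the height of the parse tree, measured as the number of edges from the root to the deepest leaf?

[T [A ( [T [A str]] )] -> [T [A bool] -> [T [A bool] -> [T [A bool]]]]]

5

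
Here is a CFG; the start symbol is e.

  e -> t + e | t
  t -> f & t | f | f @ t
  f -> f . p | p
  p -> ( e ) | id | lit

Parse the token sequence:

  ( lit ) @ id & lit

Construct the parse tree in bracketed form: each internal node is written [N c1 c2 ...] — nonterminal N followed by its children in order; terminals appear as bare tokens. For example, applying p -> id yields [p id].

[e [t [f [p ( [e [t [f [p lit]]]] )]] @ [t [f [p id]] & [t [f [p lit]]]]]]

e
t
f @ t
p @ t
( e ) @ t
( t ) @ t
( f ) @ t
( p ) @ t
( lit ) @ t
( lit ) @ f & t
( lit ) @ p & t
( lit ) @ id & t
( lit ) @ id & f
( lit ) @ id & p
( lit ) @ id & lit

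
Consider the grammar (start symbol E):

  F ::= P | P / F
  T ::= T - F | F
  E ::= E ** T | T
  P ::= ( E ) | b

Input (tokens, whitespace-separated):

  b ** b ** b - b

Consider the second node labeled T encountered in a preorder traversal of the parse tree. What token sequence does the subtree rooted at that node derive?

[E [E [E [T [F [P b]]]] ** [T [F [P b]]]] ** [T [T [F [P b]]] - [F [P b]]]]

b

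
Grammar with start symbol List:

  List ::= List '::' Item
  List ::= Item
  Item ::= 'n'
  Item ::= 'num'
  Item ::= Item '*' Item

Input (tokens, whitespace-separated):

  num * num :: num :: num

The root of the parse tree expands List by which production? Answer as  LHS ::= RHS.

List ::= List '::' Item

[List [List [List [Item [Item num] * [Item num]]] :: [Item num]] :: [Item num]]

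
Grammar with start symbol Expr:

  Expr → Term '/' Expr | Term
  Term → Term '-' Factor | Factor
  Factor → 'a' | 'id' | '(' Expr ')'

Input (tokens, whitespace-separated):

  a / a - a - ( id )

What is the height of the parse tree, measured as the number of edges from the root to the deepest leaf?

7

[Expr [Term [Factor a]] / [Expr [Term [Term [Term [Factor a]] - [Factor a]] - [Factor ( [Expr [Term [Factor id]]] )]]]]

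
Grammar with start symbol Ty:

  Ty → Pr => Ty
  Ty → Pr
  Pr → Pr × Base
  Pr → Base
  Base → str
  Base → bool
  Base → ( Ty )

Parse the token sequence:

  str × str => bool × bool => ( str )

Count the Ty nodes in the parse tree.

4

[Ty [Pr [Pr [Base str]] × [Base str]] => [Ty [Pr [Pr [Base bool]] × [Base bool]] => [Ty [Pr [Base ( [Ty [Pr [Base str]]] )]]]]]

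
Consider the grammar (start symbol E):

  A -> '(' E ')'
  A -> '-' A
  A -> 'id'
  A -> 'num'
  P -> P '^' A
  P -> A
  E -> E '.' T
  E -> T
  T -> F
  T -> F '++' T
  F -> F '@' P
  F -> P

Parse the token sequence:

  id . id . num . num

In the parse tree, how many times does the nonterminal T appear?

4

[E [E [E [E [T [F [P [A id]]]]] . [T [F [P [A id]]]]] . [T [F [P [A num]]]]] . [T [F [P [A num]]]]]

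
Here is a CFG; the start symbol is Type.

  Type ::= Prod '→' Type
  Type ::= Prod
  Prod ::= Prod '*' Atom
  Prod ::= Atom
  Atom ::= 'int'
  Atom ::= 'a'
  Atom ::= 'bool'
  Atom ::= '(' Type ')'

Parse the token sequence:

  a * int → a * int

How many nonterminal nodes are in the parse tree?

10

[Type [Prod [Prod [Atom a]] * [Atom int]] → [Type [Prod [Prod [Atom a]] * [Atom int]]]]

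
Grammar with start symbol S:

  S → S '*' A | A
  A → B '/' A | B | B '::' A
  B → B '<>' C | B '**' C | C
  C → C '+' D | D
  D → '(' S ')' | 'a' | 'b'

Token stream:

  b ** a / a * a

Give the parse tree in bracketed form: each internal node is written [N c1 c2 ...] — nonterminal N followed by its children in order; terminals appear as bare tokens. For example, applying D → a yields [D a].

[S [S [A [B [B [C [D b]]] ** [C [D a]]] / [A [B [C [D a]]]]]] * [A [B [C [D a]]]]]

S
S * A
A * A
B / A * A
B ** C / A * A
C ** C / A * A
D ** C / A * A
b ** C / A * A
b ** D / A * A
b ** a / A * A
b ** a / B * A
b ** a / C * A
b ** a / D * A
b ** a / a * A
b ** a / a * B
b ** a / a * C
b ** a / a * D
b ** a / a * a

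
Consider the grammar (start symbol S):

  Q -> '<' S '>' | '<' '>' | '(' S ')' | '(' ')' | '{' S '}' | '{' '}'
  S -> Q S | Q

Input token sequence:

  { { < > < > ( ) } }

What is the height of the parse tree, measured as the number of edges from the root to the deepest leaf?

[S [Q { [S [Q { [S [Q < >] [S [Q < >] [S [Q ( )]]]] }]] }]]

8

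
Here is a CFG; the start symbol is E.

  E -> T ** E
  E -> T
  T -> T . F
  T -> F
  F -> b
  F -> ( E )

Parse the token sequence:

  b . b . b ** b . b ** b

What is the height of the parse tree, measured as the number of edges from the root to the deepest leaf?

[E [T [T [T [F b]] . [F b]] . [F b]] ** [E [T [T [F b]] . [F b]] ** [E [T [F b]]]]]

5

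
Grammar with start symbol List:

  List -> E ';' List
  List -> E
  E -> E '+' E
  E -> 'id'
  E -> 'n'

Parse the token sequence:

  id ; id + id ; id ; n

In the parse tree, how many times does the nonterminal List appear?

[List [E id] ; [List [E [E id] + [E id]] ; [List [E id] ; [List [E n]]]]]

4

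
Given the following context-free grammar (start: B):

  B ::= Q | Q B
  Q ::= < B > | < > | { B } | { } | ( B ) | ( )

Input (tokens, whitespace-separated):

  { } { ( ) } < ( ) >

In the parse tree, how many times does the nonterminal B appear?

[B [Q { }] [B [Q { [B [Q ( )]] }] [B [Q < [B [Q ( )]] >]]]]

5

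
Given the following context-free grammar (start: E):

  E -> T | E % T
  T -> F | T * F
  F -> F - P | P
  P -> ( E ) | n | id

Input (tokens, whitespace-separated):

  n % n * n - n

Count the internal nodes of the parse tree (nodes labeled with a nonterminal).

13

[E [E [T [F [P n]]]] % [T [T [F [P n]]] * [F [F [P n]] - [P n]]]]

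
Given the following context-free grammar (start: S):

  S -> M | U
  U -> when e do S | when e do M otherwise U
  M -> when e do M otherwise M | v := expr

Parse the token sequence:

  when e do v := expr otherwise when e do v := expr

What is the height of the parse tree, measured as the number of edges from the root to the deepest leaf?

[S [U when e do [M v := expr] otherwise [U when e do [S [M v := expr]]]]]

5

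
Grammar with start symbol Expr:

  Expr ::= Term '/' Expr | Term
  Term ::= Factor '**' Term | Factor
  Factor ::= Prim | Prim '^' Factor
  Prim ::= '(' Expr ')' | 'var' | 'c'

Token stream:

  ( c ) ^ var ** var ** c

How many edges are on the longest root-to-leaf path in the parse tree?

[Expr [Term [Factor [Prim ( [Expr [Term [Factor [Prim c]]]] )] ^ [Factor [Prim var]]] ** [Term [Factor [Prim var]] ** [Term [Factor [Prim c]]]]]]

8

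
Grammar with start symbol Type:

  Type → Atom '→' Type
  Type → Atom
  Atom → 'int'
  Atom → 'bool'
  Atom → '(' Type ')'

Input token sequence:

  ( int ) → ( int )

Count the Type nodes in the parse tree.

4

[Type [Atom ( [Type [Atom int]] )] → [Type [Atom ( [Type [Atom int]] )]]]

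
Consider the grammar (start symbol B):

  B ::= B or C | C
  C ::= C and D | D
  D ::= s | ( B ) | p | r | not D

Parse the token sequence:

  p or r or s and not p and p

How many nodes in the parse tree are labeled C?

[B [B [B [C [D p]]] or [C [D r]]] or [C [C [C [D s]] and [D not [D p]]] and [D p]]]

5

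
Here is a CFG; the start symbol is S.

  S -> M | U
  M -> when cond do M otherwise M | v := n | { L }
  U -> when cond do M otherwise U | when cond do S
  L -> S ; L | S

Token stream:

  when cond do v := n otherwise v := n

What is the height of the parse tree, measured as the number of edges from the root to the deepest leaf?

3

[S [M when cond do [M v := n] otherwise [M v := n]]]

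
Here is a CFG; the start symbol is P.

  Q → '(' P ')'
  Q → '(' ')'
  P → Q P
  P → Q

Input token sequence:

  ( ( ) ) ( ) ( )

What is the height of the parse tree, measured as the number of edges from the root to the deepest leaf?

[P [Q ( [P [Q ( )]] )] [P [Q ( )] [P [Q ( )]]]]

4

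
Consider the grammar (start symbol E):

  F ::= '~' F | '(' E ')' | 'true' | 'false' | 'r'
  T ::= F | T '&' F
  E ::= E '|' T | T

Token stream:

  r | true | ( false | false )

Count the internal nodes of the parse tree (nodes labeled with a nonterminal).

15

[E [E [E [T [F r]]] | [T [F true]]] | [T [F ( [E [E [T [F false]]] | [T [F false]]] )]]]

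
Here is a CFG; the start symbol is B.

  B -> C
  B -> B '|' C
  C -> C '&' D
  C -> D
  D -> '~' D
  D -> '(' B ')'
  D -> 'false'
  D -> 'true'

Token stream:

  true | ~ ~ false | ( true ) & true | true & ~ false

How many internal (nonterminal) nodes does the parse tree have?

[B [B [B [B [C [D true]]] | [C [D ~ [D ~ [D false]]]]] | [C [C [D ( [B [C [D true]]] )]] & [D true]]] | [C [C [D true]] & [D ~ [D false]]]]

22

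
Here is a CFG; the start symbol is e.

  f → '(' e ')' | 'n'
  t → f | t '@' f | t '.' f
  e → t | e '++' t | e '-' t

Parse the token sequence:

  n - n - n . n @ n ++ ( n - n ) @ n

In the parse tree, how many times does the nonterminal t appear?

9

[e [e [e [e [t [f n]]] - [t [f n]]] - [t [t [t [f n]] . [f n]] @ [f n]]] ++ [t [t [f ( [e [e [t [f n]]] - [t [f n]]] )]] @ [f n]]]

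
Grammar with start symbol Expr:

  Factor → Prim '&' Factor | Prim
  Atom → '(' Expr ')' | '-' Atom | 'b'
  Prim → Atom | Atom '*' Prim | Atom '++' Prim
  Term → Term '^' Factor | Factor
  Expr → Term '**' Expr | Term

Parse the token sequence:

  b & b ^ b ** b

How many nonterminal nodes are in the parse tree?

17

[Expr [Term [Term [Factor [Prim [Atom b]] & [Factor [Prim [Atom b]]]]] ^ [Factor [Prim [Atom b]]]] ** [Expr [Term [Factor [Prim [Atom b]]]]]]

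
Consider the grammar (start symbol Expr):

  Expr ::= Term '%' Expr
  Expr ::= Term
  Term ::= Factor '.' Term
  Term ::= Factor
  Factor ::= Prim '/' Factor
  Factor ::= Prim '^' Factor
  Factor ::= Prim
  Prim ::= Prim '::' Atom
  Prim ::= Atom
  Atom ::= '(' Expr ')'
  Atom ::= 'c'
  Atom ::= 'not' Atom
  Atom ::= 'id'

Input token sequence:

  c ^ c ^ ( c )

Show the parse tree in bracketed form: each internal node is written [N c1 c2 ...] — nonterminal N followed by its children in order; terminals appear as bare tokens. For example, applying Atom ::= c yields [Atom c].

[Expr [Term [Factor [Prim [Atom c]] ^ [Factor [Prim [Atom c]] ^ [Factor [Prim [Atom ( [Expr [Term [Factor [Prim [Atom c]]]]] )]]]]]]]

Expr
Term
Factor
Prim ^ Factor
Atom ^ Factor
c ^ Factor
c ^ Prim ^ Factor
c ^ Atom ^ Factor
c ^ c ^ Factor
c ^ c ^ Prim
c ^ c ^ Atom
c ^ c ^ ( Expr )
c ^ c ^ ( Term )
c ^ c ^ ( Factor )
c ^ c ^ ( Prim )
c ^ c ^ ( Atom )
c ^ c ^ ( c )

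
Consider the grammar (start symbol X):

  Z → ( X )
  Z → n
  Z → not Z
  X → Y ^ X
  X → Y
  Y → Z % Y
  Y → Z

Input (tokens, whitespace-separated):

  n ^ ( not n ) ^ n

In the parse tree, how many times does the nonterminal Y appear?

[X [Y [Z n]] ^ [X [Y [Z ( [X [Y [Z not [Z n]]]] )]] ^ [X [Y [Z n]]]]]

4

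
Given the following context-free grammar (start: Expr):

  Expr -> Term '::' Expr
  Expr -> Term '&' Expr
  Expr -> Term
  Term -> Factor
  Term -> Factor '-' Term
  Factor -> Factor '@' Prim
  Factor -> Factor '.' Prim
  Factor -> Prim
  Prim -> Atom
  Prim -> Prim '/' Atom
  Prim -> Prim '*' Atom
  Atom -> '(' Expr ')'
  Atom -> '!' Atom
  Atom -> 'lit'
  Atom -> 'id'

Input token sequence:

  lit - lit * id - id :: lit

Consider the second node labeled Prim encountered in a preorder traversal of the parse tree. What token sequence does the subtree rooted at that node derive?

[Expr [Term [Factor [Prim [Atom lit]]] - [Term [Factor [Prim [Prim [Atom lit]] * [Atom id]]] - [Term [Factor [Prim [Atom id]]]]]] :: [Expr [Term [Factor [Prim [Atom lit]]]]]]

lit * id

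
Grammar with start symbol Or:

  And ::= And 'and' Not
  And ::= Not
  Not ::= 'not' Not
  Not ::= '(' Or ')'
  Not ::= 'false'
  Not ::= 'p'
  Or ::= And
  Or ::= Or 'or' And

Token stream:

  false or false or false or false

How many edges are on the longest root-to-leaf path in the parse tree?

6

[Or [Or [Or [Or [And [Not false]]] or [And [Not false]]] or [And [Not false]]] or [And [Not false]]]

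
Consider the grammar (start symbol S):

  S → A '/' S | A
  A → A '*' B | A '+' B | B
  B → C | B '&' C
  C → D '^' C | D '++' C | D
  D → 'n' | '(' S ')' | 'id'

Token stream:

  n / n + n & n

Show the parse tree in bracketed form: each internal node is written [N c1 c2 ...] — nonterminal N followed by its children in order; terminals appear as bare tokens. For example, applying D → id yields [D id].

S
A / S
B / S
C / S
D / S
n / S
n / A
n / A + B
n / B + B
n / C + B
n / D + B
n / n + B
n / n + B & C
n / n + C & C
n / n + D & C
n / n + n & C
n / n + n & D
n / n + n & n

[S [A [B [C [D n]]]] / [S [A [A [B [C [D n]]]] + [B [B [C [D n]]] & [C [D n]]]]]]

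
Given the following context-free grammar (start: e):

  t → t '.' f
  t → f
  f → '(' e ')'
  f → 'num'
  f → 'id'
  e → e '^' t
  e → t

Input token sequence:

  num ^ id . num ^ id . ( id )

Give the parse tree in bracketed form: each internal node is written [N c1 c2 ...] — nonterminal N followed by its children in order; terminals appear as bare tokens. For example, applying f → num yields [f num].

[e [e [e [t [f num]]] ^ [t [t [f id]] . [f num]]] ^ [t [t [f id]] . [f ( [e [t [f id]]] )]]]

e
e ^ t
e ^ t ^ t
t ^ t ^ t
f ^ t ^ t
num ^ t ^ t
num ^ t . f ^ t
num ^ f . f ^ t
num ^ id . f ^ t
num ^ id . num ^ t
num ^ id . num ^ t . f
num ^ id . num ^ f . f
num ^ id . num ^ id . f
num ^ id . num ^ id . ( e )
num ^ id . num ^ id . ( t )
num ^ id . num ^ id . ( f )
num ^ id . num ^ id . ( id )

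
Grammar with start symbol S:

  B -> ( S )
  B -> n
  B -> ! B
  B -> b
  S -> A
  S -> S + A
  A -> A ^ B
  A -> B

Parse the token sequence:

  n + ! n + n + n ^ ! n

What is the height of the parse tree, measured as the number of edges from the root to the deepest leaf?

6

[S [S [S [S [A [B n]]] + [A [B ! [B n]]]] + [A [B n]]] + [A [A [B n]] ^ [B ! [B n]]]]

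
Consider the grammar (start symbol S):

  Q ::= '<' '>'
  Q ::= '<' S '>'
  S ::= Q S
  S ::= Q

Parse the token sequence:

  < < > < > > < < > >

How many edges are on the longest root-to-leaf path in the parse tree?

[S [Q < [S [Q < >] [S [Q < >]]] >] [S [Q < [S [Q < >]] >]]]

5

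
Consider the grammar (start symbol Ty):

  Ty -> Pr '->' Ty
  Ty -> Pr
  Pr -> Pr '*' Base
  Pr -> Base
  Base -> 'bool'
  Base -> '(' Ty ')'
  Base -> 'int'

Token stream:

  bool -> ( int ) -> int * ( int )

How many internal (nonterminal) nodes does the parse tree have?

17

[Ty [Pr [Base bool]] -> [Ty [Pr [Base ( [Ty [Pr [Base int]]] )]] -> [Ty [Pr [Pr [Base int]] * [Base ( [Ty [Pr [Base int]]] )]]]]]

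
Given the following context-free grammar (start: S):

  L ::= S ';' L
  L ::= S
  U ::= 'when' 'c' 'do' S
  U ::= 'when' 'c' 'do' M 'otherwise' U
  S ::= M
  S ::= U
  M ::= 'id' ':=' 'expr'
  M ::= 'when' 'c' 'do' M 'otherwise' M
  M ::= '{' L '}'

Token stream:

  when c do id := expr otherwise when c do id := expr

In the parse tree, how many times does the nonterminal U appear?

[S [U when c do [M id := expr] otherwise [U when c do [S [M id := expr]]]]]

2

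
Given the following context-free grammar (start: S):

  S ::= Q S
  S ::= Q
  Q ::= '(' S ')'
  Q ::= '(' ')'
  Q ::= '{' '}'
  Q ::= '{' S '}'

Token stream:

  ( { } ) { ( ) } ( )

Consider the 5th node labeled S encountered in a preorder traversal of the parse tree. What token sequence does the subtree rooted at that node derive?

[S [Q ( [S [Q { }]] )] [S [Q { [S [Q ( )]] }] [S [Q ( )]]]]

( )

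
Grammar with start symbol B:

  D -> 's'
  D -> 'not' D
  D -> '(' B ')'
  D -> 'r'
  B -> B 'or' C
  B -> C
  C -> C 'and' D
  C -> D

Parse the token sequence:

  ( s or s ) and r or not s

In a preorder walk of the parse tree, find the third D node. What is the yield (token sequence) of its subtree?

[B [B [C [C [D ( [B [B [C [D s]]] or [C [D s]]] )]] and [D r]]] or [C [D not [D s]]]]

s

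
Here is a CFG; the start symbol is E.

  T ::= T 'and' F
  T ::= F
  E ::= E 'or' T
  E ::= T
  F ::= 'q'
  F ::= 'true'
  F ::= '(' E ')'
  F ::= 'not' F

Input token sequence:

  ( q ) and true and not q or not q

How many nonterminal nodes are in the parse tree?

[E [E [T [T [T [F ( [E [T [F q]]] )]] and [F true]] and [F not [F q]]]] or [T [F not [F q]]]]

15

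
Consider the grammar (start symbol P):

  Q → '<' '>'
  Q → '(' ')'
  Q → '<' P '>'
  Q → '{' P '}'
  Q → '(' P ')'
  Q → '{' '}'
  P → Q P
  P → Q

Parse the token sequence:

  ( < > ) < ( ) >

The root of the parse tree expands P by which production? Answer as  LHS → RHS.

P → Q P

[P [Q ( [P [Q < >]] )] [P [Q < [P [Q ( )]] >]]]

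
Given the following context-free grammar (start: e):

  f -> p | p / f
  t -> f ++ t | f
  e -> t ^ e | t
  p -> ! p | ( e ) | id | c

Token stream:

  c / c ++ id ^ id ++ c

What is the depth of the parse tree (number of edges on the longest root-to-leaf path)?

6

[e [t [f [p c] / [f [p c]]] ++ [t [f [p id]]]] ^ [e [t [f [p id]] ++ [t [f [p c]]]]]]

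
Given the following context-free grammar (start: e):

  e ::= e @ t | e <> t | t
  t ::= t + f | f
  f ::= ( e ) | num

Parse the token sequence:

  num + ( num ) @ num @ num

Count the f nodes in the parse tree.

[e [e [e [t [t [f num]] + [f ( [e [t [f num]]] )]]] @ [t [f num]]] @ [t [f num]]]

5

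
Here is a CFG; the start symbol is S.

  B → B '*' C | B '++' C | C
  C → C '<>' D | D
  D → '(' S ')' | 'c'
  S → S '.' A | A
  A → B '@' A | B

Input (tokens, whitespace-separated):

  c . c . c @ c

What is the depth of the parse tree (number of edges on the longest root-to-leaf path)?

7

[S [S [S [A [B [C [D c]]]]] . [A [B [C [D c]]]]] . [A [B [C [D c]]] @ [A [B [C [D c]]]]]]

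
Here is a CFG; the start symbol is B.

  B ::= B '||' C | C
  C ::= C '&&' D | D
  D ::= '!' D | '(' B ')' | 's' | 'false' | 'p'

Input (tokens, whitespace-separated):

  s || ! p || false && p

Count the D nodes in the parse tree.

[B [B [B [C [D s]]] || [C [D ! [D p]]]] || [C [C [D false]] && [D p]]]

5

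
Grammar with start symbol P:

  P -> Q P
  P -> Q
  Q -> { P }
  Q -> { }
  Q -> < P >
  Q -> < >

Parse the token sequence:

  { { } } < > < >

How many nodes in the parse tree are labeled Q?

4

[P [Q { [P [Q { }]] }] [P [Q < >] [P [Q < >]]]]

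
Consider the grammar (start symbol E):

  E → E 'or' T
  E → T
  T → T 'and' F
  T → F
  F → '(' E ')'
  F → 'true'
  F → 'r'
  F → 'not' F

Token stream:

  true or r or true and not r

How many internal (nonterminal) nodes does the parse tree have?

12

[E [E [E [T [F true]]] or [T [F r]]] or [T [T [F true]] and [F not [F r]]]]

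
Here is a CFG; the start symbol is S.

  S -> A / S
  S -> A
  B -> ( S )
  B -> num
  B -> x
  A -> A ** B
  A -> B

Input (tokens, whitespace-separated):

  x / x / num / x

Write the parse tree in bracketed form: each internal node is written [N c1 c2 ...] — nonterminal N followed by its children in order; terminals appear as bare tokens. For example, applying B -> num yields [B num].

S
A / S
B / S
x / S
x / A / S
x / B / S
x / x / S
x / x / A / S
x / x / B / S
x / x / num / S
x / x / num / A
x / x / num / B
x / x / num / x

[S [A [B x]] / [S [A [B x]] / [S [A [B num]] / [S [A [B x]]]]]]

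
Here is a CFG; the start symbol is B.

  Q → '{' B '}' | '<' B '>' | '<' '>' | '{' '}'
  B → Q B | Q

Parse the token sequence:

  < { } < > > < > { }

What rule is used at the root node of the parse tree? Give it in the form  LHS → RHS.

[B [Q < [B [Q { }] [B [Q < >]]] >] [B [Q < >] [B [Q { }]]]]

B → Q B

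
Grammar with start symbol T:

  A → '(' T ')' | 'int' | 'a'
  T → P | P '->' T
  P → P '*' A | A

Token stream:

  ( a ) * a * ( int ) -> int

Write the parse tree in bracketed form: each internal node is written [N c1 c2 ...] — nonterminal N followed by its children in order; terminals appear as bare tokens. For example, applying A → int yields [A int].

T
P -> T
P * A -> T
P * A * A -> T
A * A * A -> T
( T ) * A * A -> T
( P ) * A * A -> T
( A ) * A * A -> T
( a ) * A * A -> T
( a ) * a * A -> T
( a ) * a * ( T ) -> T
( a ) * a * ( P ) -> T
( a ) * a * ( A ) -> T
( a ) * a * ( int ) -> T
( a ) * a * ( int ) -> P
( a ) * a * ( int ) -> A
( a ) * a * ( int ) -> int

[T [P [P [P [A ( [T [P [A a]]] )]] * [A a]] * [A ( [T [P [A int]]] )]] -> [T [P [A int]]]]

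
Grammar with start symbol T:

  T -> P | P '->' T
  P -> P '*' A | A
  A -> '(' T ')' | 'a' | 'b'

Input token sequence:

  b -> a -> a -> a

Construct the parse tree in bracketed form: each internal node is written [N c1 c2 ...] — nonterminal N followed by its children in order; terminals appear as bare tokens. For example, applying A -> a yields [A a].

[T [P [A b]] -> [T [P [A a]] -> [T [P [A a]] -> [T [P [A a]]]]]]

T
P -> T
A -> T
b -> T
b -> P -> T
b -> A -> T
b -> a -> T
b -> a -> P -> T
b -> a -> A -> T
b -> a -> a -> T
b -> a -> a -> P
b -> a -> a -> A
b -> a -> a -> a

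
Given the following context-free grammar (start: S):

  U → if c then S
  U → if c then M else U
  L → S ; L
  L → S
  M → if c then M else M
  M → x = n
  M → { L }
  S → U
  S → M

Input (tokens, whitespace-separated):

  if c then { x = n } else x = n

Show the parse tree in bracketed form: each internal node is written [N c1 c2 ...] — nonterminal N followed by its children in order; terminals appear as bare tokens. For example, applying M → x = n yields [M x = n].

[S [M if c then [M { [L [S [M x = n]]] }] else [M x = n]]]

S
M
if c then M else M
if c then { L } else M
if c then { S } else M
if c then { M } else M
if c then { x = n } else M
if c then { x = n } else x = n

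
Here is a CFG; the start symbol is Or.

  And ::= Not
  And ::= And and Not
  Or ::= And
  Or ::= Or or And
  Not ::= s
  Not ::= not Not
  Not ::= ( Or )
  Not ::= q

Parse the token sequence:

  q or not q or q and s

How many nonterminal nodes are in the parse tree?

[Or [Or [Or [And [Not q]]] or [And [Not not [Not q]]]] or [And [And [Not q]] and [Not s]]]

12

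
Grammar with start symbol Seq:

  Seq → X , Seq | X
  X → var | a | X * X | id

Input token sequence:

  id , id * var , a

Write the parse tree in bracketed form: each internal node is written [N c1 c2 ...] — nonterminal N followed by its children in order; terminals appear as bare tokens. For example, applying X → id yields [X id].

Seq
X , Seq
id , Seq
id , X , Seq
id , X * X , Seq
id , id * X , Seq
id , id * var , Seq
id , id * var , X
id , id * var , a

[Seq [X id] , [Seq [X [X id] * [X var]] , [Seq [X a]]]]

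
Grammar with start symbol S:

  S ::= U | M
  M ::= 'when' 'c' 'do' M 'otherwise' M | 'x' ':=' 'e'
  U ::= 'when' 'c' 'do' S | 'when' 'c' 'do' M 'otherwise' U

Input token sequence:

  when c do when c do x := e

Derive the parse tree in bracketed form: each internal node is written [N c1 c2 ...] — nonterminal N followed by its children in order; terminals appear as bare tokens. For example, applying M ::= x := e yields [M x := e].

[S [U when c do [S [U when c do [S [M x := e]]]]]]

S
U
when c do S
when c do U
when c do when c do S
when c do when c do M
when c do when c do x := e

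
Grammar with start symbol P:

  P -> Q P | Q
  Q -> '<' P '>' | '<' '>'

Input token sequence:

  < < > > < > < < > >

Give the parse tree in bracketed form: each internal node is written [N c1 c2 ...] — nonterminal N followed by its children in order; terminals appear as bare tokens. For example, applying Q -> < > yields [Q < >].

[P [Q < [P [Q < >]] >] [P [Q < >] [P [Q < [P [Q < >]] >]]]]

P
Q P
< P > P
< Q > P
< < > > P
< < > > Q P
< < > > < > P
< < > > < > Q
< < > > < > < P >
< < > > < > < Q >
< < > > < > < < > >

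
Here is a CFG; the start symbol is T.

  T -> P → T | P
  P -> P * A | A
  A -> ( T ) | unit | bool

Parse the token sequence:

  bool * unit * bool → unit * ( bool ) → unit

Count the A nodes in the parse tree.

7

[T [P [P [P [A bool]] * [A unit]] * [A bool]] → [T [P [P [A unit]] * [A ( [T [P [A bool]]] )]] → [T [P [A unit]]]]]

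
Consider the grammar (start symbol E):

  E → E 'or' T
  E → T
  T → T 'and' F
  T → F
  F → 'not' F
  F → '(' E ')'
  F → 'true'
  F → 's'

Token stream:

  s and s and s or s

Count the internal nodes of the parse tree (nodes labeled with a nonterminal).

[E [E [T [T [T [F s]] and [F s]] and [F s]]] or [T [F s]]]

10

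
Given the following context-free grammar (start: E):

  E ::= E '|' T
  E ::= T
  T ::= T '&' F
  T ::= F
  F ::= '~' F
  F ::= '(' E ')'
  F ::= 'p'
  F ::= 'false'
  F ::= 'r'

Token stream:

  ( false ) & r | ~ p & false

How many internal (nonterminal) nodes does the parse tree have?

[E [E [T [T [F ( [E [T [F false]]] )]] & [F r]]] | [T [T [F ~ [F p]]] & [F false]]]

14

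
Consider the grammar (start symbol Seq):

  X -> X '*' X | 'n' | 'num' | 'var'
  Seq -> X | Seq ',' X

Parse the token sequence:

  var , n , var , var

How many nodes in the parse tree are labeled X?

[Seq [Seq [Seq [Seq [X var]] , [X n]] , [X var]] , [X var]]

4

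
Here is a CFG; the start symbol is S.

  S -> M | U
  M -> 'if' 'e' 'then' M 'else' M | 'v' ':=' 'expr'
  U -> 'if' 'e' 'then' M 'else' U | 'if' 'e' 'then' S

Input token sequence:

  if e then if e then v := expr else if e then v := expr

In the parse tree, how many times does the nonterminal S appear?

3

[S [U if e then [S [U if e then [M v := expr] else [U if e then [S [M v := expr]]]]]]]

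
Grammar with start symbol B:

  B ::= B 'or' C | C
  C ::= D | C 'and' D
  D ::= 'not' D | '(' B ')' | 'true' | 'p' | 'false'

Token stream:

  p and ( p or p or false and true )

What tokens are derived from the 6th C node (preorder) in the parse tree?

false

[B [C [C [D p]] and [D ( [B [B [B [C [D p]]] or [C [D p]]] or [C [C [D false]] and [D true]]] )]]]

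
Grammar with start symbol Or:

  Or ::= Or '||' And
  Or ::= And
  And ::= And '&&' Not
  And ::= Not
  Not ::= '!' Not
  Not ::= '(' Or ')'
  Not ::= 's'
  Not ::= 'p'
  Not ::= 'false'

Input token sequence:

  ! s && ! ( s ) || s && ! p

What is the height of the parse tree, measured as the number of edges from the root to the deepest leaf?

8

[Or [Or [And [And [Not ! [Not s]]] && [Not ! [Not ( [Or [And [Not s]]] )]]]] || [And [And [Not s]] && [Not ! [Not p]]]]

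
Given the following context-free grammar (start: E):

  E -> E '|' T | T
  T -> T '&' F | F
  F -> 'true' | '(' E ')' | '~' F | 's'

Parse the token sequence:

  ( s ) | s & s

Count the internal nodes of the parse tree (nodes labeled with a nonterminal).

11

[E [E [T [F ( [E [T [F s]]] )]]] | [T [T [F s]] & [F s]]]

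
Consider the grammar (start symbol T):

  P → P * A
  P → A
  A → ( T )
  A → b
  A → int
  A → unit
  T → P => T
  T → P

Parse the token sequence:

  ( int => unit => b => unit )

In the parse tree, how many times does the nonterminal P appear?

[T [P [A ( [T [P [A int]] => [T [P [A unit]] => [T [P [A b]] => [T [P [A unit]]]]]] )]]]

5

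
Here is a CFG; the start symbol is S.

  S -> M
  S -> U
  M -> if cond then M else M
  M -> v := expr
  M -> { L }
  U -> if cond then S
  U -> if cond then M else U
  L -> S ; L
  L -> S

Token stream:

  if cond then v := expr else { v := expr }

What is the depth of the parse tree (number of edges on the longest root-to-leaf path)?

6

[S [M if cond then [M v := expr] else [M { [L [S [M v := expr]]] }]]]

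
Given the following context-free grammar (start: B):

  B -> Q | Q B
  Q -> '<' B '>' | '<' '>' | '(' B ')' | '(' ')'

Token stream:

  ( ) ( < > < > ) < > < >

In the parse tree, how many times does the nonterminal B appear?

[B [Q ( )] [B [Q ( [B [Q < >] [B [Q < >]]] )] [B [Q < >] [B [Q < >]]]]]

6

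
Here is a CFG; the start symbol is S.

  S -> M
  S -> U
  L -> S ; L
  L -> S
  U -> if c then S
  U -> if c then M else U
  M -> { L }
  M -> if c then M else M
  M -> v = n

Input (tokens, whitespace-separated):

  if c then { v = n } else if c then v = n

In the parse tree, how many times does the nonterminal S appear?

[S [U if c then [M { [L [S [M v = n]]] }] else [U if c then [S [M v = n]]]]]

3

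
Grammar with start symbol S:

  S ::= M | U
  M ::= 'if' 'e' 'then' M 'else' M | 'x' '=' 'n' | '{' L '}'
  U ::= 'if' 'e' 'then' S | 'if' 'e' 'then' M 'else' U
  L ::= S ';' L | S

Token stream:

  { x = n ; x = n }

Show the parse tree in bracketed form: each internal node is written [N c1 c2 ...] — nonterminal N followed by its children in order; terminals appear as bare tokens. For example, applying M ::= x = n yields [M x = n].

[S [M { [L [S [M x = n]] ; [L [S [M x = n]]]] }]]

S
M
{ L }
{ S ; L }
{ M ; L }
{ x = n ; L }
{ x = n ; S }
{ x = n ; M }
{ x = n ; x = n }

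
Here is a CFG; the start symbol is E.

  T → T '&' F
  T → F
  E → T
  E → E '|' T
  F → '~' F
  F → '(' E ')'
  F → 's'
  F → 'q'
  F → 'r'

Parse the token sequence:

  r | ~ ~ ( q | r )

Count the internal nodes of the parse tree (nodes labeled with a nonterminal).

[E [E [T [F r]]] | [T [F ~ [F ~ [F ( [E [E [T [F q]]] | [T [F r]]] )]]]]]

14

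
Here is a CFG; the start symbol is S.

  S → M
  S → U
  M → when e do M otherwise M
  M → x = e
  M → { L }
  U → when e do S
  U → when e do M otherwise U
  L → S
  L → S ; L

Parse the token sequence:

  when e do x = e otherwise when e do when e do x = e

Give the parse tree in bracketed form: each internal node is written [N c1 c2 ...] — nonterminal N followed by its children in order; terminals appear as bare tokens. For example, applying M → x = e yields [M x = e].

[S [U when e do [M x = e] otherwise [U when e do [S [U when e do [S [M x = e]]]]]]]

S
U
when e do M otherwise U
when e do x = e otherwise U
when e do x = e otherwise when e do S
when e do x = e otherwise when e do U
when e do x = e otherwise when e do when e do S
when e do x = e otherwise when e do when e do M
when e do x = e otherwise when e do when e do x = e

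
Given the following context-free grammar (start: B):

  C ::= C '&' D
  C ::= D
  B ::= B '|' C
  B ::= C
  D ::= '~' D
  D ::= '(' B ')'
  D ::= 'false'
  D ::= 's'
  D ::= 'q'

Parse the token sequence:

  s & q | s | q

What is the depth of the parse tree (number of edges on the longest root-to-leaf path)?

6

[B [B [B [C [C [D s]] & [D q]]] | [C [D s]]] | [C [D q]]]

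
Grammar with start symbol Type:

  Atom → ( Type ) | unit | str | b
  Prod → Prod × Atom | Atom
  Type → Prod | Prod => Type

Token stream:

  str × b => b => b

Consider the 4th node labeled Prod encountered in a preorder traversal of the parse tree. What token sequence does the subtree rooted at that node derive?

[Type [Prod [Prod [Atom str]] × [Atom b]] => [Type [Prod [Atom b]] => [Type [Prod [Atom b]]]]]

b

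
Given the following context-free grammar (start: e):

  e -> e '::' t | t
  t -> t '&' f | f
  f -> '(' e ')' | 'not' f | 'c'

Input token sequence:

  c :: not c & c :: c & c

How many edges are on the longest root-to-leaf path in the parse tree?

[e [e [e [t [f c]]] :: [t [t [f not [f c]]] & [f c]]] :: [t [t [f c]] & [f c]]]

6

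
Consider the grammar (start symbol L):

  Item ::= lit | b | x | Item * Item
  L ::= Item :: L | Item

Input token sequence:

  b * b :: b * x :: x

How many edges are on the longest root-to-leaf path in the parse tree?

[L [Item [Item b] * [Item b]] :: [L [Item [Item b] * [Item x]] :: [L [Item x]]]]

4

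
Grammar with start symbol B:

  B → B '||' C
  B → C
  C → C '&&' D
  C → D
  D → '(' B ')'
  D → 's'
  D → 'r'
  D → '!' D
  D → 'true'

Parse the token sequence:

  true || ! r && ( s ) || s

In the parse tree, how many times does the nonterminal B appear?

[B [B [B [C [D true]]] || [C [C [D ! [D r]]] && [D ( [B [C [D s]]] )]]] || [C [D s]]]

4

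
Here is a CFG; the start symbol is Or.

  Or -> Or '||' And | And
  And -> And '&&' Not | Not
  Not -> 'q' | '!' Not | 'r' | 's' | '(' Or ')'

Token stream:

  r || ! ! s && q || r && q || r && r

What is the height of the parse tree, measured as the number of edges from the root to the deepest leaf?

8

[Or [Or [Or [Or [And [Not r]]] || [And [And [Not ! [Not ! [Not s]]]] && [Not q]]] || [And [And [Not r]] && [Not q]]] || [And [And [Not r]] && [Not r]]]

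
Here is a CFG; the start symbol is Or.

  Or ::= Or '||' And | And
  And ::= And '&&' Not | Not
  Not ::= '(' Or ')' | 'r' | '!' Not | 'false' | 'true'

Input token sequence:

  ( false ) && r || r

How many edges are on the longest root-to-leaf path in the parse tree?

8

[Or [Or [And [And [Not ( [Or [And [Not false]]] )]] && [Not r]]] || [And [Not r]]]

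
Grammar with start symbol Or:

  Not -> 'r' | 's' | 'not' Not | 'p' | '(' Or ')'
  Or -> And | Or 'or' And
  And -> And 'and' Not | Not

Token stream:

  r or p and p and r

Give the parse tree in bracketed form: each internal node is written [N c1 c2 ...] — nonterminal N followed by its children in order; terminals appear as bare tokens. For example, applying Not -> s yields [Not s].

[Or [Or [And [Not r]]] or [And [And [And [Not p]] and [Not p]] and [Not r]]]

Or
Or or And
And or And
Not or And
r or And
r or And and Not
r or And and Not and Not
r or Not and Not and Not
r or p and Not and Not
r or p and p and Not
r or p and p and r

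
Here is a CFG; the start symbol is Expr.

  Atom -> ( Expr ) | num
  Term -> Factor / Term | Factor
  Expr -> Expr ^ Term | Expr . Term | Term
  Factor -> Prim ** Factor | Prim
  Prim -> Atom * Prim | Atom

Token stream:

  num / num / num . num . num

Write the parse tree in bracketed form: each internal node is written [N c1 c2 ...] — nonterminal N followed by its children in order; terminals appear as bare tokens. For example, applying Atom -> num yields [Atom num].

[Expr [Expr [Expr [Term [Factor [Prim [Atom num]]] / [Term [Factor [Prim [Atom num]]] / [Term [Factor [Prim [Atom num]]]]]]] . [Term [Factor [Prim [Atom num]]]]] . [Term [Factor [Prim [Atom num]]]]]

Expr
Expr . Term
Expr . Term . Term
Term . Term . Term
Factor / Term . Term . Term
Prim / Term . Term . Term
Atom / Term . Term . Term
num / Term . Term . Term
num / Factor / Term . Term . Term
num / Prim / Term . Term . Term
num / Atom / Term . Term . Term
num / num / Term . Term . Term
num / num / Factor . Term . Term
num / num / Prim . Term . Term
num / num / Atom . Term . Term
num / num / num . Term . Term
num / num / num . Factor . Term
num / num / num . Prim . Term
num / num / num . Atom . Term
num / num / num . num . Term
num / num / num . num . Factor
num / num / num . num . Prim
num / num / num . num . Atom
num / num / num . num . num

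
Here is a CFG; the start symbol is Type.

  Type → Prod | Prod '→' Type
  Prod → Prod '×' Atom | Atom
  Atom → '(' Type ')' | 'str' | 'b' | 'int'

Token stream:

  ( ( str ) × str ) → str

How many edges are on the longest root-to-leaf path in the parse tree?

[Type [Prod [Atom ( [Type [Prod [Prod [Atom ( [Type [Prod [Atom str]]] )]] × [Atom str]]] )]] → [Type [Prod [Atom str]]]]

10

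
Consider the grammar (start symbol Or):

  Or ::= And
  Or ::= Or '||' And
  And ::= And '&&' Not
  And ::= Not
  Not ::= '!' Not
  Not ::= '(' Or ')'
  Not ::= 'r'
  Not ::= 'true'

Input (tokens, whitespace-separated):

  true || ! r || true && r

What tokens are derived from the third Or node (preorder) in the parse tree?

[Or [Or [Or [And [Not true]]] || [And [Not ! [Not r]]]] || [And [And [Not true]] && [Not r]]]

true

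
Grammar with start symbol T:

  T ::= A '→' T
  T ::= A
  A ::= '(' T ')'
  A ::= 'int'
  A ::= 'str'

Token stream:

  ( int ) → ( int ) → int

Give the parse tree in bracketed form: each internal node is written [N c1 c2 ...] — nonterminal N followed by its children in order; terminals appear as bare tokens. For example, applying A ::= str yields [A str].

[T [A ( [T [A int]] )] → [T [A ( [T [A int]] )] → [T [A int]]]]

T
A → T
( T ) → T
( A ) → T
( int ) → T
( int ) → A → T
( int ) → ( T ) → T
( int ) → ( A ) → T
( int ) → ( int ) → T
( int ) → ( int ) → A
( int ) → ( int ) → int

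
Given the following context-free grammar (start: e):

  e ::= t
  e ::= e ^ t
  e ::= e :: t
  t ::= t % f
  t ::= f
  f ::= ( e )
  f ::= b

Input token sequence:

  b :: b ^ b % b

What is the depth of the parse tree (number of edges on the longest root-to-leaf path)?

[e [e [e [t [f b]]] :: [t [f b]]] ^ [t [t [f b]] % [f b]]]

5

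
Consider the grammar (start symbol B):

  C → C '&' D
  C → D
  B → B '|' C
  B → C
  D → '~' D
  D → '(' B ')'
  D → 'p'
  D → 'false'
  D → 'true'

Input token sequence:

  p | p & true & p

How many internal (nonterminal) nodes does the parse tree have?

10

[B [B [C [D p]]] | [C [C [C [D p]] & [D true]] & [D p]]]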